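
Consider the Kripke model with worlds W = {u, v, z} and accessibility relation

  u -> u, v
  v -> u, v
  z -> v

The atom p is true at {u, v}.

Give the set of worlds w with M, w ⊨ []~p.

∅

u: successors {u, v}; ~p there: u:F, v:F. ✗
v: successors {u, v}; ~p there: u:F, v:F. ✗
z: successors {v}; ~p there: v:F. ✗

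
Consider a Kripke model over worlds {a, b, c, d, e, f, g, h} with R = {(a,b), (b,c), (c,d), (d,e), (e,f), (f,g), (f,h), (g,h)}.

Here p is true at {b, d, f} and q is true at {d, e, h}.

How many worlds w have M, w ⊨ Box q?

a: successors {b}; q there: b:F. ✗
b: successors {c}; q there: c:F. ✗
c: successors {d}; q there: d:T. ✓
d: successors {e}; q there: e:T. ✓
e: successors {f}; q there: f:F. ✗
f: successors {g, h}; q there: g:F, h:T. ✗
g: successors {h}; q there: h:T. ✓
h: no successors, so Box q holds vacuously. ✓
Satisfying worlds: {c, d, g, h}.

4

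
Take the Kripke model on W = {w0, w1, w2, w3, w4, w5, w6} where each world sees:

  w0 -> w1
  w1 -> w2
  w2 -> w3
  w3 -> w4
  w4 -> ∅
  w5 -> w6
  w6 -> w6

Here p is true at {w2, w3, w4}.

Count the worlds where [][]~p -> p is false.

w0: [][]~p is F, p is F. ✓
w1: [][]~p is F, p is F. ✓
w2: [][]~p is F, p is T. ✓
w3: [][]~p is T, p is T. ✓
w4: [][]~p is T, p is T. ✓
w5: [][]~p is T, p is F. ✗
w6: [][]~p is T, p is F. ✗
Satisfying worlds: {w0, w1, w2, w3, w4}.
So [][]~p -> p fails at the other 2 worlds.

2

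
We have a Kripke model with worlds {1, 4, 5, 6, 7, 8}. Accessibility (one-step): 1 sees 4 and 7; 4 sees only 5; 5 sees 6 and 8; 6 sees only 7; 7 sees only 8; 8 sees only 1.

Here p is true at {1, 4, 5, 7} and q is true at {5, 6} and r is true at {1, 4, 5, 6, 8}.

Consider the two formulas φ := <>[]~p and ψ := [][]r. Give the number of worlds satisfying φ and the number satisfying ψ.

For <>[]~p:
1: successors {4, 7}; []~p there: 4:F, 7:T. ✓
4: successors {5}; []~p there: 5:T. ✓
5: successors {6, 8}; []~p there: 6:F, 8:F. ✗
6: successors {7}; []~p there: 7:T. ✓
7: successors {8}; []~p there: 8:F. ✗
8: successors {1}; []~p there: 1:F. ✗
— 3 worlds.
For [][]r:
1: successors {4, 7}; []r there: 4:T, 7:T. ✓
4: successors {5}; []r there: 5:T. ✓
5: successors {6, 8}; []r there: 6:F, 8:T. ✗
6: successors {7}; []r there: 7:T. ✓
7: successors {8}; []r there: 8:T. ✓
8: successors {1}; []r there: 1:F. ✗
— 4 worlds.

3 and 4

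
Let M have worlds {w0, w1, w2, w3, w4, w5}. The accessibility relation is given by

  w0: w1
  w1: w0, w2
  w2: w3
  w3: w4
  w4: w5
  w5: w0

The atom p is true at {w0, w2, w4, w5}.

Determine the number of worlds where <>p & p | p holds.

4

w0: <>p & p is F, p is T. ✓
w1: <>p & p is F, p is F. ✗
w2: <>p & p is F, p is T. ✓
w3: <>p & p is F, p is F. ✗
w4: <>p & p is T, p is T. ✓
w5: <>p & p is T, p is T. ✓
Satisfying worlds: {w0, w2, w4, w5}.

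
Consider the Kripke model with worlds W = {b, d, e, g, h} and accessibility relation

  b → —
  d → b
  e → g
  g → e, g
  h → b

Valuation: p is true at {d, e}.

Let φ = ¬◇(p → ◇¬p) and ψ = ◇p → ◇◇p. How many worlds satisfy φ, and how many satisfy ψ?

1 and 5

For ¬◇(p → ◇¬p):
b: ◇(p → ◇¬p) is F. ✓
d: ◇(p → ◇¬p) is T. ✗
e: ◇(p → ◇¬p) is T. ✗
g: ◇(p → ◇¬p) is T. ✗
h: ◇(p → ◇¬p) is T. ✗
— 1 world.
For ◇p → ◇◇p:
b: ◇p is F, ◇◇p is F. ✓
d: ◇p is F, ◇◇p is F. ✓
e: ◇p is F, ◇◇p is T. ✓
g: ◇p is T, ◇◇p is T. ✓
h: ◇p is F, ◇◇p is F. ✓
— 5 worlds.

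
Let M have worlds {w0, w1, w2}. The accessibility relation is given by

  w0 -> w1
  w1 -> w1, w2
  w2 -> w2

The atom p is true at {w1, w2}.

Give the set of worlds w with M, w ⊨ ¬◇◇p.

∅

w0: ◇◇p is T. ✗
w1: ◇◇p is T. ✗
w2: ◇◇p is T. ✗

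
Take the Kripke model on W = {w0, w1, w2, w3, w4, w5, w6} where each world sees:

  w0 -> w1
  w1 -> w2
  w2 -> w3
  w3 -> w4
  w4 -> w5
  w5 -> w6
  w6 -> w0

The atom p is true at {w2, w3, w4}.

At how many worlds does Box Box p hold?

w0: successors {w1}; Box p there: w1:T. ✓
w1: successors {w2}; Box p there: w2:T. ✓
w2: successors {w3}; Box p there: w3:T. ✓
w3: successors {w4}; Box p there: w4:F. ✗
w4: successors {w5}; Box p there: w5:F. ✗
w5: successors {w6}; Box p there: w6:F. ✗
w6: successors {w0}; Box p there: w0:F. ✗
Satisfying worlds: {w0, w1, w2}.

3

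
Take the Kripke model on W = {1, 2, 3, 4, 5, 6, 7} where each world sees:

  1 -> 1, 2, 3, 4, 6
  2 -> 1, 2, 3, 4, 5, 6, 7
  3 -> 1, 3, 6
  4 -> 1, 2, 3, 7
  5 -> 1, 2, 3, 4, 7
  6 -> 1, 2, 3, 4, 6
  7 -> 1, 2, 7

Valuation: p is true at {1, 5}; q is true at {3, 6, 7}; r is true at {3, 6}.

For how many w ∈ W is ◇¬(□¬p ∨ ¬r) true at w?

1: successors {1, 2, 3, 4, 6}; ¬(□¬p ∨ ¬r) there: 1:F, 2:F, 3:T, 4:F, 6:T. ✓
2: successors {1, 2, 3, 4, 5, 6, 7}; ¬(□¬p ∨ ¬r) there: 1:F, 2:F, 3:T, 4:F, 5:F, 6:T, 7:F. ✓
3: successors {1, 3, 6}; ¬(□¬p ∨ ¬r) there: 1:F, 3:T, 6:T. ✓
4: successors {1, 2, 3, 7}; ¬(□¬p ∨ ¬r) there: 1:F, 2:F, 3:T, 7:F. ✓
5: successors {1, 2, 3, 4, 7}; ¬(□¬p ∨ ¬r) there: 1:F, 2:F, 3:T, 4:F, 7:F. ✓
6: successors {1, 2, 3, 4, 6}; ¬(□¬p ∨ ¬r) there: 1:F, 2:F, 3:T, 4:F, 6:T. ✓
7: successors {1, 2, 7}; ¬(□¬p ∨ ¬r) there: 1:F, 2:F, 7:F. ✗
Satisfying worlds: {1, 2, 3, 4, 5, 6}.

6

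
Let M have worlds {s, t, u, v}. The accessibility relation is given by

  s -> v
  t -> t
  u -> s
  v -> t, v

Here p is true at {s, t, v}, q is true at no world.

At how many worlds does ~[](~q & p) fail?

s: [](~q & p) is T. ✗
t: [](~q & p) is T. ✗
u: [](~q & p) is T. ✗
v: [](~q & p) is T. ✗
Satisfying worlds: ∅.
So ~[](~q & p) fails at the other 4 worlds.

4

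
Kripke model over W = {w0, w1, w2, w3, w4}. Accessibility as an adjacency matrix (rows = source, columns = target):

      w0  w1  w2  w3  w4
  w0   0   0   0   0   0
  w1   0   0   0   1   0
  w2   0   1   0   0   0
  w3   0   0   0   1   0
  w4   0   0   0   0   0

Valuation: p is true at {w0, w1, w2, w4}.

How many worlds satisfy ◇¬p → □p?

w0: ◇¬p is F, □p is T. ✓
w1: ◇¬p is T, □p is F. ✗
w2: ◇¬p is F, □p is T. ✓
w3: ◇¬p is T, □p is F. ✗
w4: ◇¬p is F, □p is T. ✓
Satisfying worlds: {w0, w2, w4}.

3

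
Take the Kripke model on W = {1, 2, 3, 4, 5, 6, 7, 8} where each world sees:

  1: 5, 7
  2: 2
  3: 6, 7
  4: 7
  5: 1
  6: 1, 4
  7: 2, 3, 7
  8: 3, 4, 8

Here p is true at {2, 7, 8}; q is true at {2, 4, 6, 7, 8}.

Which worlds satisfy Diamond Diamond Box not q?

{5, 6}

1: successors {5, 7}; Diamond Box not q there: 5:F, 7:F. ✗
2: successors {2}; Diamond Box not q there: 2:F. ✗
3: successors {6, 7}; Diamond Box not q there: 6:F, 7:F. ✗
4: successors {7}; Diamond Box not q there: 7:F. ✗
5: successors {1}; Diamond Box not q there: 1:T. ✓
6: successors {1, 4}; Diamond Box not q there: 1:T, 4:F. ✓
7: successors {2, 3, 7}; Diamond Box not q there: 2:F, 3:F, 7:F. ✗
8: successors {3, 4, 8}; Diamond Box not q there: 3:F, 4:F, 8:F. ✗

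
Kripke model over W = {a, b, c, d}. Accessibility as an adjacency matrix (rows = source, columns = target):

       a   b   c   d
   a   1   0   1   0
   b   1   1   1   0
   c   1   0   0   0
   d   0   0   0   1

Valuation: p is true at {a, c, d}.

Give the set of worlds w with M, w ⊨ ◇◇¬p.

{b}

a: successors {a, c}; ◇¬p there: a:F, c:F. ✗
b: successors {a, b, c}; ◇¬p there: a:F, b:T, c:F. ✓
c: successors {a}; ◇¬p there: a:F. ✗
d: successors {d}; ◇¬p there: d:F. ✗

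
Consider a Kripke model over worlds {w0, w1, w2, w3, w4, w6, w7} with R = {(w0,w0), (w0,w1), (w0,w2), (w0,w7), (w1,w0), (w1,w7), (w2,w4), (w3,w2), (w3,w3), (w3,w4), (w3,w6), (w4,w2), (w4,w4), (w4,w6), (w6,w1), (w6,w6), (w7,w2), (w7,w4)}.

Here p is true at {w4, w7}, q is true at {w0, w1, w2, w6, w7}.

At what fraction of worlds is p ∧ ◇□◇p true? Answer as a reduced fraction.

2/7

w0: p is F, ◇□◇p is T. ✗
w1: p is F, ◇□◇p is T. ✗
w2: p is F, ◇□◇p is F. ✗
w3: p is F, ◇□◇p is T. ✗
w4: p is T, ◇□◇p is T. ✓
w6: p is F, ◇□◇p is T. ✗
w7: p is T, ◇□◇p is T. ✓
That's 2 of 7 worlds, so 2/7.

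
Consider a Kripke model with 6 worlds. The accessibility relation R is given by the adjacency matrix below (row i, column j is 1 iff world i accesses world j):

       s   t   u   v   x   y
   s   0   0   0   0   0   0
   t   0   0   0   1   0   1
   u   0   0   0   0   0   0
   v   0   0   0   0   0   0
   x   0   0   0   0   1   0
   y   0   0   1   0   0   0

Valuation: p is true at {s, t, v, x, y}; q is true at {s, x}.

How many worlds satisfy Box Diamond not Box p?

3

s: no successors, so Box Diamond not Box p holds vacuously. ✓
t: successors {v, y}; Diamond not Box p there: v:F, y:F. ✗
u: no successors, so Box Diamond not Box p holds vacuously. ✓
v: no successors, so Box Diamond not Box p holds vacuously. ✓
x: successors {x}; Diamond not Box p there: x:F. ✗
y: successors {u}; Diamond not Box p there: u:F. ✗
Satisfying worlds: {s, u, v}.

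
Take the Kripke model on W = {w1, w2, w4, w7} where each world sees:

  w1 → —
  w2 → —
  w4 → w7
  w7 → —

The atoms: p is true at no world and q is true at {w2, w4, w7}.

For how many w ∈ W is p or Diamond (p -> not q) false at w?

w1: p is F, Diamond (p -> not q) is F. ✗
w2: p is F, Diamond (p -> not q) is F. ✗
w4: p is F, Diamond (p -> not q) is T. ✓
w7: p is F, Diamond (p -> not q) is F. ✗
Satisfying worlds: {w4}.
So p or Diamond (p -> not q) fails at the other 3 worlds.

3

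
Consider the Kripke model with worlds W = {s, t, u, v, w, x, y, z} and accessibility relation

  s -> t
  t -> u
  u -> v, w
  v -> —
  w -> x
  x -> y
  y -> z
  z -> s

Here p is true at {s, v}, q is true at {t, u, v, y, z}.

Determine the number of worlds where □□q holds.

5

s: successors {t}; □q there: t:T. ✓
t: successors {u}; □q there: u:F. ✗
u: successors {v, w}; □q there: v:T, w:F. ✗
v: no successors, so □□q holds vacuously. ✓
w: successors {x}; □q there: x:T. ✓
x: successors {y}; □q there: y:T. ✓
y: successors {z}; □q there: z:F. ✗
z: successors {s}; □q there: s:T. ✓
Satisfying worlds: {s, v, w, x, z}.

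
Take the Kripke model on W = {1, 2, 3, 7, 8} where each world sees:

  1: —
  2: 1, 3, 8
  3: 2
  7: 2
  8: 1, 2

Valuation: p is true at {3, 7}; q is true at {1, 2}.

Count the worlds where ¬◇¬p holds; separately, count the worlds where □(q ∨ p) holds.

1 and 4

For ¬◇¬p:
1: ◇¬p is F. ✓
2: ◇¬p is T. ✗
3: ◇¬p is T. ✗
7: ◇¬p is T. ✗
8: ◇¬p is T. ✗
— 1 world.
For □(q ∨ p):
1: no successors, so □(q ∨ p) holds vacuously. ✓
2: successors {1, 3, 8}; q ∨ p there: 1:T, 3:T, 8:F. ✗
3: successors {2}; q ∨ p there: 2:T. ✓
7: successors {2}; q ∨ p there: 2:T. ✓
8: successors {1, 2}; q ∨ p there: 1:T, 2:T. ✓
— 4 worlds.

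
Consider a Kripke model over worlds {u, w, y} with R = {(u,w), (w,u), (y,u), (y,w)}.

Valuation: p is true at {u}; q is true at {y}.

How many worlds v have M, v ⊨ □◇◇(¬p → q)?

1

u: successors {w}; ◇◇(¬p → q) there: w:F. ✗
w: successors {u}; ◇◇(¬p → q) there: u:T. ✓
y: successors {u, w}; ◇◇(¬p → q) there: u:T, w:F. ✗
Satisfying worlds: {w}.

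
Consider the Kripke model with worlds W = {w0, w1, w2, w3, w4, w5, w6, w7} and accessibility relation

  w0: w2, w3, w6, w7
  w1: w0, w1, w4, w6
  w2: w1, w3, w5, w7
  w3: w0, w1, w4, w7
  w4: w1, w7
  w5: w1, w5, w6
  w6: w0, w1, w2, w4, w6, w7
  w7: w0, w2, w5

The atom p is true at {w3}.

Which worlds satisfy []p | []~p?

w0: []p is F, []~p is F. ✗
w1: []p is F, []~p is T. ✓
w2: []p is F, []~p is F. ✗
w3: []p is F, []~p is T. ✓
w4: []p is F, []~p is T. ✓
w5: []p is F, []~p is T. ✓
w6: []p is F, []~p is T. ✓
w7: []p is F, []~p is T. ✓

{w1, w3, w4, w5, w6, w7}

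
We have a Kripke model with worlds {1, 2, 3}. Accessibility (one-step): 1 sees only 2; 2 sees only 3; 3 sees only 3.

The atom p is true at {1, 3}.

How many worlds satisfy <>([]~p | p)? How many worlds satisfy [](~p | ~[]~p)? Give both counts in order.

For <>([]~p | p):
1: successors {2}; []~p | p there: 2:F. ✗
2: successors {3}; []~p | p there: 3:T. ✓
3: successors {3}; []~p | p there: 3:T. ✓
— 2 worlds.
For [](~p | ~[]~p):
1: successors {2}; ~p | ~[]~p there: 2:T. ✓
2: successors {3}; ~p | ~[]~p there: 3:T. ✓
3: successors {3}; ~p | ~[]~p there: 3:T. ✓
— 3 worlds.

2 and 3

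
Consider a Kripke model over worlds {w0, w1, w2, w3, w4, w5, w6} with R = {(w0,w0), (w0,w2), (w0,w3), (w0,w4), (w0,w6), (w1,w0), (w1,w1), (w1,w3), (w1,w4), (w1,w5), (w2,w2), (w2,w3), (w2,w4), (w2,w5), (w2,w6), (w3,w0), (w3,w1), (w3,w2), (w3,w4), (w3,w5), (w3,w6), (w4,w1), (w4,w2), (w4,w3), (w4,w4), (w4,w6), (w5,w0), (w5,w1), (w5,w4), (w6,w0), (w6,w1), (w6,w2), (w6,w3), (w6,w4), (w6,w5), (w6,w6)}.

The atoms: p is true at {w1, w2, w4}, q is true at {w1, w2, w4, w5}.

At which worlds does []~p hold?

∅

w0: successors {w0, w2, w3, w4, w6}; ~p there: w0:T, w2:F, w3:T, w4:F, w6:T. ✗
w1: successors {w0, w1, w3, w4, w5}; ~p there: w0:T, w1:F, w3:T, w4:F, w5:T. ✗
w2: successors {w2, w3, w4, w5, w6}; ~p there: w2:F, w3:T, w4:F, w5:T, w6:T. ✗
w3: successors {w0, w1, w2, w4, w5, w6}; ~p there: w0:T, w1:F, w2:F, w4:F, w5:T, w6:T. ✗
w4: successors {w1, w2, w3, w4, w6}; ~p there: w1:F, w2:F, w3:T, w4:F, w6:T. ✗
w5: successors {w0, w1, w4}; ~p there: w0:T, w1:F, w4:F. ✗
w6: successors {w0, w1, w2, w3, w4, w5, w6}; ~p there: w0:T, w1:F, w2:F, w3:T, w4:F, w5:T, w6:T. ✗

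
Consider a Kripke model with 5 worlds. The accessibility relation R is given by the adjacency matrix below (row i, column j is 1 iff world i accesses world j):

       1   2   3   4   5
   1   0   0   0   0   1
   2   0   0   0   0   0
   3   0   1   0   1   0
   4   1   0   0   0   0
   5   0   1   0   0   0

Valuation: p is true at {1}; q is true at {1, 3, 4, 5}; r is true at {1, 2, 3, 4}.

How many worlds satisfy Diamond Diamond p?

1: successors {5}; Diamond p there: 5:F. ✗
2: no successors, so Diamond Diamond p fails. ✗
3: successors {2, 4}; Diamond p there: 2:F, 4:T. ✓
4: successors {1}; Diamond p there: 1:F. ✗
5: successors {2}; Diamond p there: 2:F. ✗
Satisfying worlds: {3}.

1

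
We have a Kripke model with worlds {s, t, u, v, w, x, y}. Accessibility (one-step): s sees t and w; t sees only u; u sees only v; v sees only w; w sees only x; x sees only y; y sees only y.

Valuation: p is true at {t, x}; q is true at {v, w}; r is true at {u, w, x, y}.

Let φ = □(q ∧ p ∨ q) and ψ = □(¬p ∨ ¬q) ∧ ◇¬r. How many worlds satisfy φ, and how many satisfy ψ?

2 and 2

For □(q ∧ p ∨ q):
s: successors {t, w}; q ∧ p ∨ q there: t:F, w:T. ✗
t: successors {u}; q ∧ p ∨ q there: u:F. ✗
u: successors {v}; q ∧ p ∨ q there: v:T. ✓
v: successors {w}; q ∧ p ∨ q there: w:T. ✓
w: successors {x}; q ∧ p ∨ q there: x:F. ✗
x: successors {y}; q ∧ p ∨ q there: y:F. ✗
y: successors {y}; q ∧ p ∨ q there: y:F. ✗
— 2 worlds.
For □(¬p ∨ ¬q) ∧ ◇¬r:
s: □(¬p ∨ ¬q) is T, ◇¬r is T. ✓
t: □(¬p ∨ ¬q) is T, ◇¬r is F. ✗
u: □(¬p ∨ ¬q) is T, ◇¬r is T. ✓
v: □(¬p ∨ ¬q) is T, ◇¬r is F. ✗
w: □(¬p ∨ ¬q) is T, ◇¬r is F. ✗
x: □(¬p ∨ ¬q) is T, ◇¬r is F. ✗
y: □(¬p ∨ ¬q) is T, ◇¬r is F. ✗
— 2 worlds.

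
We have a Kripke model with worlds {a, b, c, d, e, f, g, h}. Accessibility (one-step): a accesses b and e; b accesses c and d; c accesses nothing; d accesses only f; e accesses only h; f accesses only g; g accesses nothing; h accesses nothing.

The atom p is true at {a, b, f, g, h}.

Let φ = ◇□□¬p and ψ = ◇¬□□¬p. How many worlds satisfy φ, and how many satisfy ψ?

For ◇□□¬p:
a: successors {b, e}; □□¬p there: b:F, e:T. ✓
b: successors {c, d}; □□¬p there: c:T, d:F. ✓
c: no successors, so ◇□□¬p fails. ✗
d: successors {f}; □□¬p there: f:T. ✓
e: successors {h}; □□¬p there: h:T. ✓
f: successors {g}; □□¬p there: g:T. ✓
g: no successors, so ◇□□¬p fails. ✗
h: no successors, so ◇□□¬p fails. ✗
— 5 worlds.
For ◇¬□□¬p:
a: successors {b, e}; ¬□□¬p there: b:T, e:F. ✓
b: successors {c, d}; ¬□□¬p there: c:F, d:T. ✓
c: no successors, so ◇¬□□¬p fails. ✗
d: successors {f}; ¬□□¬p there: f:F. ✗
e: successors {h}; ¬□□¬p there: h:F. ✗
f: successors {g}; ¬□□¬p there: g:F. ✗
g: no successors, so ◇¬□□¬p fails. ✗
h: no successors, so ◇¬□□¬p fails. ✗
— 2 worlds.

5 and 2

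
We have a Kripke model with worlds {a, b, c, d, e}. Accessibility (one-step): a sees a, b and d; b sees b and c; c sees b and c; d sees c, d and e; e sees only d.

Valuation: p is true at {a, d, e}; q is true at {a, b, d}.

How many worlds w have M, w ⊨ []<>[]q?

1

a: successors {a, b, d}; <>[]q there: a:T, b:F, d:T. ✗
b: successors {b, c}; <>[]q there: b:F, c:F. ✗
c: successors {b, c}; <>[]q there: b:F, c:F. ✗
d: successors {c, d, e}; <>[]q there: c:F, d:T, e:F. ✗
e: successors {d}; <>[]q there: d:T. ✓
Satisfying worlds: {e}.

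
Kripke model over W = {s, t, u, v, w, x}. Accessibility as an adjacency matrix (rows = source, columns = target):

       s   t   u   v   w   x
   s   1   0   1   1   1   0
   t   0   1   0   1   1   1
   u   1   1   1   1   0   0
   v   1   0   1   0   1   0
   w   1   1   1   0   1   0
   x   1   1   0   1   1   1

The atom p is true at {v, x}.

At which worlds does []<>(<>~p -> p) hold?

∅

s: successors {s, u, v, w}; <>(<>~p -> p) there: s:T, u:T, v:F, w:F. ✗
t: successors {t, v, w, x}; <>(<>~p -> p) there: t:T, v:F, w:F, x:T. ✗
u: successors {s, t, u, v}; <>(<>~p -> p) there: s:T, t:T, u:T, v:F. ✗
v: successors {s, u, w}; <>(<>~p -> p) there: s:T, u:T, w:F. ✗
w: successors {s, t, u, w}; <>(<>~p -> p) there: s:T, t:T, u:T, w:F. ✗
x: successors {s, t, v, w, x}; <>(<>~p -> p) there: s:T, t:T, v:F, w:F, x:T. ✗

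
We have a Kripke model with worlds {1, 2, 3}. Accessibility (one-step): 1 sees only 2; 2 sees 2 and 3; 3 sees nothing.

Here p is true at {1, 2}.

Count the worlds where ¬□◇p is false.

1: □◇p is T. ✗
2: □◇p is F. ✓
3: □◇p is T. ✗
Satisfying worlds: {2}.
So ¬□◇p fails at the other 2 worlds.

2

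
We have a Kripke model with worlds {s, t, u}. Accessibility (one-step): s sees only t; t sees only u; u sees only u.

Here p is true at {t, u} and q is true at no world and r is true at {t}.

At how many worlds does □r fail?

s: successors {t}; r there: t:T. ✓
t: successors {u}; r there: u:F. ✗
u: successors {u}; r there: u:F. ✗
Satisfying worlds: {s}.
So □r fails at the other 2 worlds.

2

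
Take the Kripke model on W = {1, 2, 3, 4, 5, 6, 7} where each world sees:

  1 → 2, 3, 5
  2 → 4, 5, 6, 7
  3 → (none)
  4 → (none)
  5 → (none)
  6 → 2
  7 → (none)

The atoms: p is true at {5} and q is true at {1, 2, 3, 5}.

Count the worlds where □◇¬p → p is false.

1: □◇¬p is F, p is F. ✓
2: □◇¬p is F, p is F. ✓
3: □◇¬p is T, p is F. ✗
4: □◇¬p is T, p is F. ✗
5: □◇¬p is T, p is T. ✓
6: □◇¬p is T, p is F. ✗
7: □◇¬p is T, p is F. ✗
Satisfying worlds: {1, 2, 5}.
So □◇¬p → p fails at the other 4 worlds.

4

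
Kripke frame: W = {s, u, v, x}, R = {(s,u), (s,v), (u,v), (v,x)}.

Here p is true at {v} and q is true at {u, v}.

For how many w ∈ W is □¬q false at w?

s: successors {u, v}; ¬q there: u:F, v:F. ✗
u: successors {v}; ¬q there: v:F. ✗
v: successors {x}; ¬q there: x:T. ✓
x: no successors, so □¬q holds vacuously. ✓
Satisfying worlds: {v, x}.
So □¬q fails at the other 2 worlds.

2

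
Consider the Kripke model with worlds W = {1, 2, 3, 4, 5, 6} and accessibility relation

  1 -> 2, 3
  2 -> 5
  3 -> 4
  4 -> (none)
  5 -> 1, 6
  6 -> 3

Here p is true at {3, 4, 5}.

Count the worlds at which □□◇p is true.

4

1: successors {2, 3}; □◇p there: 2:F, 3:F. ✗
2: successors {5}; □◇p there: 5:T. ✓
3: successors {4}; □◇p there: 4:T. ✓
4: no successors, so □□◇p holds vacuously. ✓
5: successors {1, 6}; □◇p there: 1:T, 6:T. ✓
6: successors {3}; □◇p there: 3:F. ✗
Satisfying worlds: {2, 3, 4, 5}.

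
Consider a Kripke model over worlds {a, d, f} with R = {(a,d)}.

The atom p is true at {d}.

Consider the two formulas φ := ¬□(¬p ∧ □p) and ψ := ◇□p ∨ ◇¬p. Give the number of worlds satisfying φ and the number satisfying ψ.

1 and 1

For ¬□(¬p ∧ □p):
a: □(¬p ∧ □p) is F. ✓
d: □(¬p ∧ □p) is T. ✗
f: □(¬p ∧ □p) is T. ✗
— 1 world.
For ◇□p ∨ ◇¬p:
a: ◇□p is T, ◇¬p is F. ✓
d: ◇□p is F, ◇¬p is F. ✗
f: ◇□p is F, ◇¬p is F. ✗
— 1 world.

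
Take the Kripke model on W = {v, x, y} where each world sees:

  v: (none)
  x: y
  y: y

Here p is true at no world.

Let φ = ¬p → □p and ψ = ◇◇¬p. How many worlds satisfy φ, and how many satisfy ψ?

1 and 2

For ¬p → □p:
v: ¬p is T, □p is T. ✓
x: ¬p is T, □p is F. ✗
y: ¬p is T, □p is F. ✗
— 1 world.
For ◇◇¬p:
v: no successors, so ◇◇¬p fails. ✗
x: successors {y}; ◇¬p there: y:T. ✓
y: successors {y}; ◇¬p there: y:T. ✓
— 2 worlds.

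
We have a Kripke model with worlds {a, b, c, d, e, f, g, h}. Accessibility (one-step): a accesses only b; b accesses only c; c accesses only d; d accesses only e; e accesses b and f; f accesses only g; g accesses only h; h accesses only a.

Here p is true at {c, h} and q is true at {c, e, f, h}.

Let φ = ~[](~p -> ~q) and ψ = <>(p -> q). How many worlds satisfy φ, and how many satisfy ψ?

For ~[](~p -> ~q):
a: [](~p -> ~q) is T. ✗
b: [](~p -> ~q) is T. ✗
c: [](~p -> ~q) is T. ✗
d: [](~p -> ~q) is F. ✓
e: [](~p -> ~q) is F. ✓
f: [](~p -> ~q) is T. ✗
g: [](~p -> ~q) is T. ✗
h: [](~p -> ~q) is T. ✗
— 2 worlds.
For <>(p -> q):
a: successors {b}; p -> q there: b:T. ✓
b: successors {c}; p -> q there: c:T. ✓
c: successors {d}; p -> q there: d:T. ✓
d: successors {e}; p -> q there: e:T. ✓
e: successors {b, f}; p -> q there: b:T, f:T. ✓
f: successors {g}; p -> q there: g:T. ✓
g: successors {h}; p -> q there: h:T. ✓
h: successors {a}; p -> q there: a:T. ✓
— 8 worlds.

2 and 8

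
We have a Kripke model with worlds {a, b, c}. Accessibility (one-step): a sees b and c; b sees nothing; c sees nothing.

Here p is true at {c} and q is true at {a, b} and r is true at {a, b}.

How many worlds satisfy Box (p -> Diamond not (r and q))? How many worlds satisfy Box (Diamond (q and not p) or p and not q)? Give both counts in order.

For Box (p -> Diamond not (r and q)):
a: successors {b, c}; p -> Diamond not (r and q) there: b:T, c:F. ✗
b: no successors, so Box (p -> Diamond not (r and q)) holds vacuously. ✓
c: no successors, so Box (p -> Diamond not (r and q)) holds vacuously. ✓
— 2 worlds.
For Box (Diamond (q and not p) or p and not q):
a: successors {b, c}; Diamond (q and not p) or p and not q there: b:F, c:T. ✗
b: no successors, so Box (Diamond (q and not p) or p and not q) holds vacuously. ✓
c: no successors, so Box (Diamond (q and not p) or p and not q) holds vacuously. ✓
— 2 worlds.

2 and 2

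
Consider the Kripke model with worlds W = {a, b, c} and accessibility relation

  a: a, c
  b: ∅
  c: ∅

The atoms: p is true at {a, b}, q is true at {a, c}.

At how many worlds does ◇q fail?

a: successors {a, c}; q there: a:T, c:T. ✓
b: no successors, so ◇q fails. ✗
c: no successors, so ◇q fails. ✗
Satisfying worlds: {a}.
So ◇q fails at the other 2 worlds.

2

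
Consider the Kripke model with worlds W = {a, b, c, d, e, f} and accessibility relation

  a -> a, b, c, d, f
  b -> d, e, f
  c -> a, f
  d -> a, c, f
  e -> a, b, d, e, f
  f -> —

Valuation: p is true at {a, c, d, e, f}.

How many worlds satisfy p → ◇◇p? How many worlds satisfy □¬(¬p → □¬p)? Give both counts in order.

5 and 1

For p → ◇◇p:
a: p is T, ◇◇p is T. ✓
b: p is F, ◇◇p is T. ✓
c: p is T, ◇◇p is T. ✓
d: p is T, ◇◇p is T. ✓
e: p is T, ◇◇p is T. ✓
f: p is T, ◇◇p is F. ✗
— 5 worlds.
For □¬(¬p → □¬p):
a: successors {a, b, c, d, f}; ¬(¬p → □¬p) there: a:F, b:T, c:F, d:F, f:F. ✗
b: successors {d, e, f}; ¬(¬p → □¬p) there: d:F, e:F, f:F. ✗
c: successors {a, f}; ¬(¬p → □¬p) there: a:F, f:F. ✗
d: successors {a, c, f}; ¬(¬p → □¬p) there: a:F, c:F, f:F. ✗
e: successors {a, b, d, e, f}; ¬(¬p → □¬p) there: a:F, b:T, d:F, e:F, f:F. ✗
f: no successors, so □¬(¬p → □¬p) holds vacuously. ✓
— 1 world.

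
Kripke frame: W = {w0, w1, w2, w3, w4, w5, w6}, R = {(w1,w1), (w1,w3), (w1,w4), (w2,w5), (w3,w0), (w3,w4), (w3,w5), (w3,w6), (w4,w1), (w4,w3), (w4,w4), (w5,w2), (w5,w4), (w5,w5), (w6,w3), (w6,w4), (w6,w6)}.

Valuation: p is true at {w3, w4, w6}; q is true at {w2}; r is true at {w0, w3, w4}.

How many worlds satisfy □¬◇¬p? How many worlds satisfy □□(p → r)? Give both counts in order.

1 and 3

For □¬◇¬p:
w0: no successors, so □¬◇¬p holds vacuously. ✓
w1: successors {w1, w3, w4}; ¬◇¬p there: w1:F, w3:F, w4:F. ✗
w2: successors {w5}; ¬◇¬p there: w5:F. ✗
w3: successors {w0, w4, w5, w6}; ¬◇¬p there: w0:T, w4:F, w5:F, w6:T. ✗
w4: successors {w1, w3, w4}; ¬◇¬p there: w1:F, w3:F, w4:F. ✗
w5: successors {w2, w4, w5}; ¬◇¬p there: w2:F, w4:F, w5:F. ✗
w6: successors {w3, w4, w6}; ¬◇¬p there: w3:F, w4:F, w6:T. ✗
— 1 world.
For □□(p → r):
w0: no successors, so □□(p → r) holds vacuously. ✓
w1: successors {w1, w3, w4}; □(p → r) there: w1:T, w3:F, w4:T. ✗
w2: successors {w5}; □(p → r) there: w5:T. ✓
w3: successors {w0, w4, w5, w6}; □(p → r) there: w0:T, w4:T, w5:T, w6:F. ✗
w4: successors {w1, w3, w4}; □(p → r) there: w1:T, w3:F, w4:T. ✗
w5: successors {w2, w4, w5}; □(p → r) there: w2:T, w4:T, w5:T. ✓
w6: successors {w3, w4, w6}; □(p → r) there: w3:F, w4:T, w6:F. ✗
— 3 worlds.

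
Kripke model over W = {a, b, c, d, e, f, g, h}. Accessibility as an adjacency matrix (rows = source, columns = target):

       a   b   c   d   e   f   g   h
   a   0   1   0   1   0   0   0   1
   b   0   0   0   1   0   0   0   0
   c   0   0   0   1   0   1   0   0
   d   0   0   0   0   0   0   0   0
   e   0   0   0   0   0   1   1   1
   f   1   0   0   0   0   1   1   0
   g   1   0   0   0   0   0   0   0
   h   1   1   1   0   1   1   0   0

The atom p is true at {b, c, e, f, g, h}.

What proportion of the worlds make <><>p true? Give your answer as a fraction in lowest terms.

a: successors {b, d, h}; <>p there: b:F, d:F, h:T. ✓
b: successors {d}; <>p there: d:F. ✗
c: successors {d, f}; <>p there: d:F, f:T. ✓
d: no successors, so <><>p fails. ✗
e: successors {f, g, h}; <>p there: f:T, g:F, h:T. ✓
f: successors {a, f, g}; <>p there: a:T, f:T, g:F. ✓
g: successors {a}; <>p there: a:T. ✓
h: successors {a, b, c, e, f}; <>p there: a:T, b:F, c:T, e:T, f:T. ✓
That's 6 of 8 worlds, so 6/8 = 3/4.

3/4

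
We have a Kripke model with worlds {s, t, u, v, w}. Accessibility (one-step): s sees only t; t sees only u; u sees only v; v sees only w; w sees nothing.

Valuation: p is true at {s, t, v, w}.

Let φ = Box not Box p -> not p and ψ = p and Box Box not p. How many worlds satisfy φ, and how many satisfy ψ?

For Box not Box p -> not p:
s: Box not Box p is T, not p is F. ✗
t: Box not Box p is F, not p is F. ✓
u: Box not Box p is F, not p is T. ✓
v: Box not Box p is F, not p is F. ✓
w: Box not Box p is T, not p is F. ✗
— 3 worlds.
For p and Box Box not p:
s: p is T, Box Box not p is T. ✓
t: p is T, Box Box not p is F. ✗
u: p is F, Box Box not p is F. ✗
v: p is T, Box Box not p is T. ✓
w: p is T, Box Box not p is T. ✓
— 3 worlds.

3 and 3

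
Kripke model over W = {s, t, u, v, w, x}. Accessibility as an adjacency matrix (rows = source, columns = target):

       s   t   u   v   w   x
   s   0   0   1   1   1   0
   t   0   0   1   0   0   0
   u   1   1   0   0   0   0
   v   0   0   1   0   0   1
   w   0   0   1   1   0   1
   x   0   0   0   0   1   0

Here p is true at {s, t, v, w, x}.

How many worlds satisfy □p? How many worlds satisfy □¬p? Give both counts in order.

For □p:
s: successors {u, v, w}; p there: u:F, v:T, w:T. ✗
t: successors {u}; p there: u:F. ✗
u: successors {s, t}; p there: s:T, t:T. ✓
v: successors {u, x}; p there: u:F, x:T. ✗
w: successors {u, v, x}; p there: u:F, v:T, x:T. ✗
x: successors {w}; p there: w:T. ✓
— 2 worlds.
For □¬p:
s: successors {u, v, w}; ¬p there: u:T, v:F, w:F. ✗
t: successors {u}; ¬p there: u:T. ✓
u: successors {s, t}; ¬p there: s:F, t:F. ✗
v: successors {u, x}; ¬p there: u:T, x:F. ✗
w: successors {u, v, x}; ¬p there: u:T, v:F, x:F. ✗
x: successors {w}; ¬p there: w:F. ✗
— 1 world.

2 and 1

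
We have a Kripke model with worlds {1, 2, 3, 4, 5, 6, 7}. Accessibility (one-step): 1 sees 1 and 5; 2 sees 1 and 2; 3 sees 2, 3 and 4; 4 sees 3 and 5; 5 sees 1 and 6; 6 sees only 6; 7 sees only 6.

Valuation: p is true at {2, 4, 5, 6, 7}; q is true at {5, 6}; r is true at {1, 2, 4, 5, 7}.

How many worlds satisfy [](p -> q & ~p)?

1: successors {1, 5}; p -> q & ~p there: 1:T, 5:F. ✗
2: successors {1, 2}; p -> q & ~p there: 1:T, 2:F. ✗
3: successors {2, 3, 4}; p -> q & ~p there: 2:F, 3:T, 4:F. ✗
4: successors {3, 5}; p -> q & ~p there: 3:T, 5:F. ✗
5: successors {1, 6}; p -> q & ~p there: 1:T, 6:F. ✗
6: successors {6}; p -> q & ~p there: 6:F. ✗
7: successors {6}; p -> q & ~p there: 6:F. ✗
Satisfying worlds: ∅.

0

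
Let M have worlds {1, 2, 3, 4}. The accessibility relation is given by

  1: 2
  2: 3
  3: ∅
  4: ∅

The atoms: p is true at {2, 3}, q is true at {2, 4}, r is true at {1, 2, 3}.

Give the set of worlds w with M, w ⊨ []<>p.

{1, 3, 4}

1: successors {2}; <>p there: 2:T. ✓
2: successors {3}; <>p there: 3:F. ✗
3: no successors, so []<>p holds vacuously. ✓
4: no successors, so []<>p holds vacuously. ✓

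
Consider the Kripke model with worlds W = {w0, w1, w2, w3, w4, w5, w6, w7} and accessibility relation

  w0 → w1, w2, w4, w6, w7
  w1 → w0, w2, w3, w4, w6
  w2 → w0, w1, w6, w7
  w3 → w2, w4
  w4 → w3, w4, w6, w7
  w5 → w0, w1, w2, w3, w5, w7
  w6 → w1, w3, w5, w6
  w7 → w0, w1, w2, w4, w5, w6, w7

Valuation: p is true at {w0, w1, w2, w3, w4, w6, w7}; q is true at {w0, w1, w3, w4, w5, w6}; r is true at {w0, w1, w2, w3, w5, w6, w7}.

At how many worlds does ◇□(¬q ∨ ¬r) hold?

w0: successors {w1, w2, w4, w6, w7}; □(¬q ∨ ¬r) there: w1:F, w2:F, w4:F, w6:F, w7:F. ✗
w1: successors {w0, w2, w3, w4, w6}; □(¬q ∨ ¬r) there: w0:F, w2:F, w3:T, w4:F, w6:F. ✓
w2: successors {w0, w1, w6, w7}; □(¬q ∨ ¬r) there: w0:F, w1:F, w6:F, w7:F. ✗
w3: successors {w2, w4}; □(¬q ∨ ¬r) there: w2:F, w4:F. ✗
w4: successors {w3, w4, w6, w7}; □(¬q ∨ ¬r) there: w3:T, w4:F, w6:F, w7:F. ✓
w5: successors {w0, w1, w2, w3, w5, w7}; □(¬q ∨ ¬r) there: w0:F, w1:F, w2:F, w3:T, w5:F, w7:F. ✓
w6: successors {w1, w3, w5, w6}; □(¬q ∨ ¬r) there: w1:F, w3:T, w5:F, w6:F. ✓
w7: successors {w0, w1, w2, w4, w5, w6, w7}; □(¬q ∨ ¬r) there: w0:F, w1:F, w2:F, w4:F, w5:F, w6:F, w7:F. ✗
Satisfying worlds: {w1, w4, w5, w6}.

4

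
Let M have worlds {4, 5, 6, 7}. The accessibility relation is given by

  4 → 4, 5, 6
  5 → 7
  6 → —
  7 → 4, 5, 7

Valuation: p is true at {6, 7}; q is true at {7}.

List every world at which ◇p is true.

4: successors {4, 5, 6}; p there: 4:F, 5:F, 6:T. ✓
5: successors {7}; p there: 7:T. ✓
6: no successors, so ◇p fails. ✗
7: successors {4, 5, 7}; p there: 4:F, 5:F, 7:T. ✓

{4, 5, 7}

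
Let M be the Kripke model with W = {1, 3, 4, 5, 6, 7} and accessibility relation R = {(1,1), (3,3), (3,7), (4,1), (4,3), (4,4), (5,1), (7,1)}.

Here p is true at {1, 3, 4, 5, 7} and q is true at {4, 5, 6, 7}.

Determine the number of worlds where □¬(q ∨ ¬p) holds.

4

1: successors {1}; ¬(q ∨ ¬p) there: 1:T. ✓
3: successors {3, 7}; ¬(q ∨ ¬p) there: 3:T, 7:F. ✗
4: successors {1, 3, 4}; ¬(q ∨ ¬p) there: 1:T, 3:T, 4:F. ✗
5: successors {1}; ¬(q ∨ ¬p) there: 1:T. ✓
6: no successors, so □¬(q ∨ ¬p) holds vacuously. ✓
7: successors {1}; ¬(q ∨ ¬p) there: 1:T. ✓
Satisfying worlds: {1, 5, 6, 7}.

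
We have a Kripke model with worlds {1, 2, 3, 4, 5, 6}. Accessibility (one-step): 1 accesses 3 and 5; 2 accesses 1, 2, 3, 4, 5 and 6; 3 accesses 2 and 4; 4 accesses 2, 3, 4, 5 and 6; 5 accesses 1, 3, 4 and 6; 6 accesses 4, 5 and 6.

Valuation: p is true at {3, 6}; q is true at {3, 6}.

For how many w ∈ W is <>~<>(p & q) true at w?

1: successors {3, 5}; ~<>(p & q) there: 3:T, 5:F. ✓
2: successors {1, 2, 3, 4, 5, 6}; ~<>(p & q) there: 1:F, 2:F, 3:T, 4:F, 5:F, 6:F. ✓
3: successors {2, 4}; ~<>(p & q) there: 2:F, 4:F. ✗
4: successors {2, 3, 4, 5, 6}; ~<>(p & q) there: 2:F, 3:T, 4:F, 5:F, 6:F. ✓
5: successors {1, 3, 4, 6}; ~<>(p & q) there: 1:F, 3:T, 4:F, 6:F. ✓
6: successors {4, 5, 6}; ~<>(p & q) there: 4:F, 5:F, 6:F. ✗
Satisfying worlds: {1, 2, 4, 5}.

4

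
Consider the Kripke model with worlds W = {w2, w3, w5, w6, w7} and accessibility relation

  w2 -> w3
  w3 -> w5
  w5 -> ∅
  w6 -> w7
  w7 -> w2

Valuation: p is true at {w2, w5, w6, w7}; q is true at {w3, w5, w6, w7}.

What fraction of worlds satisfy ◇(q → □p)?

w2: successors {w3}; q → □p there: w3:T. ✓
w3: successors {w5}; q → □p there: w5:T. ✓
w5: no successors, so ◇(q → □p) fails. ✗
w6: successors {w7}; q → □p there: w7:T. ✓
w7: successors {w2}; q → □p there: w2:T. ✓
That's 4 of 5 worlds, so 4/5.

4/5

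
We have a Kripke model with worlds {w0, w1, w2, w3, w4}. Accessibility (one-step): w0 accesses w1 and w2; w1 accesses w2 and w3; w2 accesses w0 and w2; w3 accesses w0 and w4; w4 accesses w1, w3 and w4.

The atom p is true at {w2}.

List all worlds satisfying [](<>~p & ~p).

{w3, w4}

w0: successors {w1, w2}; <>~p & ~p there: w1:T, w2:F. ✗
w1: successors {w2, w3}; <>~p & ~p there: w2:F, w3:T. ✗
w2: successors {w0, w2}; <>~p & ~p there: w0:T, w2:F. ✗
w3: successors {w0, w4}; <>~p & ~p there: w0:T, w4:T. ✓
w4: successors {w1, w3, w4}; <>~p & ~p there: w1:T, w3:T, w4:T. ✓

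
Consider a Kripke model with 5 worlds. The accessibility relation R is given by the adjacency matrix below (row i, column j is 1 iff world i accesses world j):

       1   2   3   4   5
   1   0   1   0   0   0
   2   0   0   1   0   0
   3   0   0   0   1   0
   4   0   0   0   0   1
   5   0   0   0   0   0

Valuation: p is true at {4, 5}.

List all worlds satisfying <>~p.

{1, 2}

1: successors {2}; ~p there: 2:T. ✓
2: successors {3}; ~p there: 3:T. ✓
3: successors {4}; ~p there: 4:F. ✗
4: successors {5}; ~p there: 5:F. ✗
5: no successors, so <>~p fails. ✗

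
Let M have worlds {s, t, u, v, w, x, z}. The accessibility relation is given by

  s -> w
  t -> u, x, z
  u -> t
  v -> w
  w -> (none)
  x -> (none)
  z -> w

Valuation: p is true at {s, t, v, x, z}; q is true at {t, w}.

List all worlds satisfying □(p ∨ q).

s: successors {w}; p ∨ q there: w:T. ✓
t: successors {u, x, z}; p ∨ q there: u:F, x:T, z:T. ✗
u: successors {t}; p ∨ q there: t:T. ✓
v: successors {w}; p ∨ q there: w:T. ✓
w: no successors, so □(p ∨ q) holds vacuously. ✓
x: no successors, so □(p ∨ q) holds vacuously. ✓
z: successors {w}; p ∨ q there: w:T. ✓

{s, u, v, w, x, z}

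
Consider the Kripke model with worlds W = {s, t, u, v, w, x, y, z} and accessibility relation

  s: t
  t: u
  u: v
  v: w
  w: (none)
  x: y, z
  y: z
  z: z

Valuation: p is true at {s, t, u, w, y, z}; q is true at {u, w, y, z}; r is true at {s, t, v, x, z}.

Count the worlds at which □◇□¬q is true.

3

s: successors {t}; ◇□¬q there: t:T. ✓
t: successors {u}; ◇□¬q there: u:F. ✗
u: successors {v}; ◇□¬q there: v:T. ✓
v: successors {w}; ◇□¬q there: w:F. ✗
w: no successors, so □◇□¬q holds vacuously. ✓
x: successors {y, z}; ◇□¬q there: y:F, z:F. ✗
y: successors {z}; ◇□¬q there: z:F. ✗
z: successors {z}; ◇□¬q there: z:F. ✗
Satisfying worlds: {s, u, w}.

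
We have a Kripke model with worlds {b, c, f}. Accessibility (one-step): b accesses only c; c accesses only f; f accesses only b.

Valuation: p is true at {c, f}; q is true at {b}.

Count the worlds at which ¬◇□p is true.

b: ◇□p is T. ✗
c: ◇□p is F. ✓
f: ◇□p is T. ✗
Satisfying worlds: {c}.

1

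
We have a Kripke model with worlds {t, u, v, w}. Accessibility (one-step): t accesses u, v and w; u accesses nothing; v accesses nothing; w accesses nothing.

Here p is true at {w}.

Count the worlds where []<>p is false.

t: successors {u, v, w}; <>p there: u:F, v:F, w:F. ✗
u: no successors, so []<>p holds vacuously. ✓
v: no successors, so []<>p holds vacuously. ✓
w: no successors, so []<>p holds vacuously. ✓
Satisfying worlds: {u, v, w}.
So []<>p fails at the other 1 world.

1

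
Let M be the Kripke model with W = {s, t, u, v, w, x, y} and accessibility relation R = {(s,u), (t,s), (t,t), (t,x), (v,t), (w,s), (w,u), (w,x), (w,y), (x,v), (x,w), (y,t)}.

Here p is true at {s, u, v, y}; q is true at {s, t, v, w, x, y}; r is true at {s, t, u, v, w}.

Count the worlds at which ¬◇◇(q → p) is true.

2

s: ◇◇(q → p) is F. ✓
t: ◇◇(q → p) is T. ✗
u: ◇◇(q → p) is F. ✓
v: ◇◇(q → p) is T. ✗
w: ◇◇(q → p) is T. ✗
x: ◇◇(q → p) is T. ✗
y: ◇◇(q → p) is T. ✗
Satisfying worlds: {s, u}.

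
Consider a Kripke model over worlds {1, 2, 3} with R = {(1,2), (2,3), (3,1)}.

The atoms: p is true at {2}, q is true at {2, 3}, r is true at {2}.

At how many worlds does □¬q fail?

2

1: successors {2}; ¬q there: 2:F. ✗
2: successors {3}; ¬q there: 3:F. ✗
3: successors {1}; ¬q there: 1:T. ✓
Satisfying worlds: {3}.
So □¬q fails at the other 2 worlds.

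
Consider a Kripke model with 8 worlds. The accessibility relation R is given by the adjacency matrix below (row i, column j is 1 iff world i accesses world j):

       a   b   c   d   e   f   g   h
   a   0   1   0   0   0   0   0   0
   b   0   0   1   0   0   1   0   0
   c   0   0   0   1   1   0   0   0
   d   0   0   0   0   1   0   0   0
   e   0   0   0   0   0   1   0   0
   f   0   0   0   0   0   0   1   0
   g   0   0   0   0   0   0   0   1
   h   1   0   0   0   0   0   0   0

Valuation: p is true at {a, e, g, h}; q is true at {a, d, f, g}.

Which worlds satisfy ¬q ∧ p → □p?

a: ¬q ∧ p is F, □p is F. ✓
b: ¬q ∧ p is F, □p is F. ✓
c: ¬q ∧ p is F, □p is F. ✓
d: ¬q ∧ p is F, □p is T. ✓
e: ¬q ∧ p is T, □p is F. ✗
f: ¬q ∧ p is F, □p is T. ✓
g: ¬q ∧ p is F, □p is T. ✓
h: ¬q ∧ p is T, □p is T. ✓

{a, b, c, d, f, g, h}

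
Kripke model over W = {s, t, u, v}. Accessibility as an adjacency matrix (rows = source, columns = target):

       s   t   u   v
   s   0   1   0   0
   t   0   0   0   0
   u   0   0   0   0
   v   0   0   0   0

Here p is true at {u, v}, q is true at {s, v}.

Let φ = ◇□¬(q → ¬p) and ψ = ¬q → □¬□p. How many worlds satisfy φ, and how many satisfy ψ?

1 and 4

For ◇□¬(q → ¬p):
s: successors {t}; □¬(q → ¬p) there: t:T. ✓
t: no successors, so ◇□¬(q → ¬p) fails. ✗
u: no successors, so ◇□¬(q → ¬p) fails. ✗
v: no successors, so ◇□¬(q → ¬p) fails. ✗
— 1 world.
For ¬q → □¬□p:
s: ¬q is F, □¬□p is F. ✓
t: ¬q is T, □¬□p is T. ✓
u: ¬q is T, □¬□p is T. ✓
v: ¬q is F, □¬□p is T. ✓
— 4 worlds.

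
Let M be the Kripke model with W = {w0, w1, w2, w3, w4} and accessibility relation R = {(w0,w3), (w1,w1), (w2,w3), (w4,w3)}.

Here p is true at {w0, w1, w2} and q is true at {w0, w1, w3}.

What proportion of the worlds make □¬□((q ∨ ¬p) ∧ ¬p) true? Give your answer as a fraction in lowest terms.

2/5

w0: successors {w3}; ¬□((q ∨ ¬p) ∧ ¬p) there: w3:F. ✗
w1: successors {w1}; ¬□((q ∨ ¬p) ∧ ¬p) there: w1:T. ✓
w2: successors {w3}; ¬□((q ∨ ¬p) ∧ ¬p) there: w3:F. ✗
w3: no successors, so □¬□((q ∨ ¬p) ∧ ¬p) holds vacuously. ✓
w4: successors {w3}; ¬□((q ∨ ¬p) ∧ ¬p) there: w3:F. ✗
That's 2 of 5 worlds, so 2/5.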